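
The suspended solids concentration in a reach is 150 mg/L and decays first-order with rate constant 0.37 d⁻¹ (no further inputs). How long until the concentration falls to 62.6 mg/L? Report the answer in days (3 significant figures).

t = ln(C₀/C)/k = ln(150/62.6)/0.37 = 0.8739/0.37 = 2.362 d.

2.36 d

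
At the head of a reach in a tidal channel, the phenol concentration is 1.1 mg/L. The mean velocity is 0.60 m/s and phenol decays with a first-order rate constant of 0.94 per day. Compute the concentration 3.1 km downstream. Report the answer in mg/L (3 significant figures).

Travel time t = 3.1 km / 0.60 m/s = 3100/0.60 = 5167 s = 0.0598 d.
First-order decay: C = 1.1·exp(−0.94·0.0598) = 1.1·0.9453 = 1.04 mg/L.

1.04 mg/L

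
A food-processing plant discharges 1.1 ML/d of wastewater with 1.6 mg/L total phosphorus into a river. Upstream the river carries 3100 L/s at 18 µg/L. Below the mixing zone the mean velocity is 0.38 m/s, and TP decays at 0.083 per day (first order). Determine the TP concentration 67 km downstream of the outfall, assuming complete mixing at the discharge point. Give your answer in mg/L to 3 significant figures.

0.0207 mg/L

1.1 ML/d = 0.01273 m³/s.
3100 L/s = 3.1 m³/s.
18 µg/L = 0.018 mg/L.
After complete mixing, C₀ = (0.01273·1.6 + 3.1·0.018) / 3.113 = 0.02447 mg/L.
Travel time t = 6.7e+04 m / 0.38 m/s = 1.763e+05 s = 2.041 d.
C = 0.02447·exp(−0.083·2.041) = 0.02447·0.8442 = 0.02066 mg/L.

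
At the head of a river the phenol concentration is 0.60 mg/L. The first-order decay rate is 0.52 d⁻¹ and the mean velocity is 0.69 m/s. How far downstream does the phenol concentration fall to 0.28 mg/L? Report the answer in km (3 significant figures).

From C = C₀·e^(−kt), t = ln(C₀/C)/k = ln(0.60/0.28)/0.52 = 0.7621/0.52 = 1.466 d.
Distance = v·t = 0.69 m/s × 1.266e+05 s = 8.738e+04 m = 87.38 km.

87.4 km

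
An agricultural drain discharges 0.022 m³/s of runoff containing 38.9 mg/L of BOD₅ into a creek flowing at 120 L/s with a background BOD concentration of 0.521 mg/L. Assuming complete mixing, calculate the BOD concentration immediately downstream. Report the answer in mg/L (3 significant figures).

120 L/s = 0.12 m³/s.
Flow-weighted mixing gives C = (0.022·38.9 + 0.12·0.521) / (0.022 + 0.12) = 0.9183/0.142 = 6.467 mg/L.

6.47 mg/L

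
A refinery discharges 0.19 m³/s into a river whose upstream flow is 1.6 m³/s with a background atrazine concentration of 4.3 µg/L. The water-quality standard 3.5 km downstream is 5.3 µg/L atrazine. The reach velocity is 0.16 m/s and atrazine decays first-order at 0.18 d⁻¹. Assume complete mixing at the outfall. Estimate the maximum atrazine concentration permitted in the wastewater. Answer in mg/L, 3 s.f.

0.0160 mg/L

4.3 µg/L = 0.0043 mg/L.
5.3 µg/L = 0.0053 mg/L.
Travel time to the compliance point: t = 3500/0.16 = 2.188e+04 s = 0.2532 d; decay factor exp(−0.18·0.2532) = 0.9554.
So the concentration just after mixing may be at most 0.0053/0.9554 = 0.005547 mg/L.
Mass balance: 0.005547·1.79 = 0.19·Cₑ + 1.6·0.0043.
Cₑ = (0.009929 − 0.00688) / 0.19 = 0.01605 mg/L.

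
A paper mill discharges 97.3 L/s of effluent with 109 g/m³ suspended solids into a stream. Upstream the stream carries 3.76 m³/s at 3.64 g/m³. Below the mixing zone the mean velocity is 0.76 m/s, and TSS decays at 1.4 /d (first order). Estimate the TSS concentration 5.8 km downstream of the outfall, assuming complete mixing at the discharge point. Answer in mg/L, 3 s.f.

97.3 L/s = 0.0973 m³/s.
After complete mixing, C₀ = (0.0973·109 + 3.76·3.64) / 3.857 = 6.298 mg/L.
Travel time t = 5800 m / 0.76 m/s = 7632 s = 0.08833 d.
C = 6.298·exp(−1.4·0.08833) = 6.298·0.8837 = 5.565 mg/L.

5.57 mg/L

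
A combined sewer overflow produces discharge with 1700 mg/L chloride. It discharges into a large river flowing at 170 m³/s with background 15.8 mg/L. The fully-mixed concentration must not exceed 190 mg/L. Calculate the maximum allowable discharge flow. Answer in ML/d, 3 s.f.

Mass balance at complete mixing: C_std·(Q_w + Q_r) = Q_w·C_e + Q_r·C_b.
Rearranging, Q_w = Q_r·(C_std − C_b)/(C_e − C_std) = 170·(190 − 15.8) / (1700 − 190) = 19.61 m³/s.
= 1694 ML/d.

1690 ML/d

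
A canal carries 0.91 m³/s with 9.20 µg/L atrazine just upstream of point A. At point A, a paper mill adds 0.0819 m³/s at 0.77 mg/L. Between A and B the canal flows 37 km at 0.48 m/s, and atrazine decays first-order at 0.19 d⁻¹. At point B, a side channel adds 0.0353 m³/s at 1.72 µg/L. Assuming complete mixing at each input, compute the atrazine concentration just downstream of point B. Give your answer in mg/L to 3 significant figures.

0.0588 mg/L

9.20 µg/L = 0.0092 mg/L.
After input A: C = (0.91·0.0092 + 0.0819·0.77) / 0.9919 = 0.07202 mg/L.
Over the 37 km reach to input B (t = 7.708e+04 s = 0.8922 d), decay gives C = 0.07202·exp(−0.19·0.8922) = 0.06079 mg/L.
1.72 µg/L = 0.00172 mg/L.
After input B: C = (0.9919·0.06079 + 0.0353·0.00172) / 1.027 = 0.05876 mg/L.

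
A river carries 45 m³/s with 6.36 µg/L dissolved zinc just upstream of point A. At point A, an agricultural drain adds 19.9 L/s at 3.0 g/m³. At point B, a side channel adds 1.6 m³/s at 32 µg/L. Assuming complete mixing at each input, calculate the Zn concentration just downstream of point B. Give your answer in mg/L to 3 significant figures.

0.00852 mg/L

6.36 µg/L = 0.00636 mg/L.
19.9 L/s = 0.0199 m³/s.
After input A: C = (45·0.00636 + 0.0199·3) / 45.02 = 0.007683 mg/L.
32 µg/L = 0.032 mg/L.
After input B: C = (45.02·0.007683 + 1.6·0.032) / 46.62 = 0.008518 mg/L.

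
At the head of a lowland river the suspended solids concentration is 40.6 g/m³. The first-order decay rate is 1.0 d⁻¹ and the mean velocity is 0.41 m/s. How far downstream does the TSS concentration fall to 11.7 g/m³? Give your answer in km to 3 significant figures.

From C = C₀·e^(−kt), t = ln(C₀/C)/k = ln(40.6/11.7)/1.0 = 1.244/1.0 = 1.244 d.
Distance = v·t = 0.41 m/s × 1.075e+05 s = 4.407e+04 m = 44.07 km.

44.1 km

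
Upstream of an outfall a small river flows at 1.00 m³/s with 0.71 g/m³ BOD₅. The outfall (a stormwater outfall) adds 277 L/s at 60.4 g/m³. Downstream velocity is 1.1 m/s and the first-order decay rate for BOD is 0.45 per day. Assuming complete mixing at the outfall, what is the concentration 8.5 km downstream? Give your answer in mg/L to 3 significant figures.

277 L/s = 0.277 m³/s.
After complete mixing, C₀ = (0.277·60.4 + 1·0.71) / 1.277 = 13.66 mg/L.
Travel time t = 8500 m / 1.1 m/s = 7727 s = 0.08944 d.
C = 13.66·exp(−0.45·0.08944) = 13.66·0.9606 = 13.12 mg/L.

13.1 mg/L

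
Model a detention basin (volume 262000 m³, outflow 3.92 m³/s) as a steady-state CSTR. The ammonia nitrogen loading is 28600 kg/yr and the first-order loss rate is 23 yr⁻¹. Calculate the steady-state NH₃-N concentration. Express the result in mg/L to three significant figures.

Outflow Q = 3.92 m³/s × 3.156e+07 s/yr = 1.237e+08 m³/yr.
Steady-state CSTR mass balance: W = Q·C + k·V·C, so C = W/(Q + kV).
Q + kV = 1.237e+08 + 23·262000 = 1.297e+08 m³/yr.
C = 28600/1.297e+08 = 0.0002205 kg/m³ = 0.2205 mg/L.

0.220 mg/L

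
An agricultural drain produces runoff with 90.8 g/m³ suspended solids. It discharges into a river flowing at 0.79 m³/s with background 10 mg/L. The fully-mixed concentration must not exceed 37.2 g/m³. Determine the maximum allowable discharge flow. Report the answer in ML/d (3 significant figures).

Mass balance at complete mixing: C_std·(Q_w + Q_r) = Q_w·C_e + Q_r·C_b.
Rearranging, Q_w = Q_r·(C_std − C_b)/(C_e − C_std) = 0.79·(37.2 − 10) / (90.8 − 37.2) = 0.4009 m³/s.
= 34.64 ML/d.

34.6 ML/d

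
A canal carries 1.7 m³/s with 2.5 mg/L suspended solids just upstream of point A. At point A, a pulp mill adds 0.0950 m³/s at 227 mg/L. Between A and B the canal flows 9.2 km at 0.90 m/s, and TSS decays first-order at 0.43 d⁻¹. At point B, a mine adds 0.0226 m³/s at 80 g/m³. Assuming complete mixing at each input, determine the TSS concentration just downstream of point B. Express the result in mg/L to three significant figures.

14.5 mg/L

After input A: C = (1.7·2.5 + 0.095·227) / 1.795 = 14.38 mg/L.
Over the 9.2 km reach to input B (t = 1.022e+04 s = 0.1183 d), decay gives C = 14.38·exp(−0.43·0.1183) = 13.67 mg/L.
After input B: C = (1.795·13.67 + 0.0226·80) / 1.818 = 14.49 mg/L.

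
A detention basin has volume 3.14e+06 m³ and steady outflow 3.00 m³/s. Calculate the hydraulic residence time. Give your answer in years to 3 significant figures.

0.0332 yr

Q = 3.00 m³/s × 3.156e+07 s/yr = 9.467e+07 m³/yr.
Hydraulic residence time τ = V/Q = 3.14e+06/9.467e+07 = 0.03317 yr.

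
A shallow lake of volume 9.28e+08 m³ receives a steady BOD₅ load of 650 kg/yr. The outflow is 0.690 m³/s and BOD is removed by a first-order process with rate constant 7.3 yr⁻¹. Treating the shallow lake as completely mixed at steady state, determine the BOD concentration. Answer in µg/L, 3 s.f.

0.0956 µg/L

Outflow Q = 0.690 m³/s × 3.156e+07 s/yr = 2.177e+07 m³/yr.
Steady-state CSTR mass balance: W = Q·C + k·V·C, so C = W/(Q + kV).
Q + kV = 2.177e+07 + 7.3·9.28e+08 = 6.796e+09 m³/yr.
C = 650/6.796e+09 = 9.564e-08 kg/m³ = 9.564e-05 mg/L = 0.09564 µg/L.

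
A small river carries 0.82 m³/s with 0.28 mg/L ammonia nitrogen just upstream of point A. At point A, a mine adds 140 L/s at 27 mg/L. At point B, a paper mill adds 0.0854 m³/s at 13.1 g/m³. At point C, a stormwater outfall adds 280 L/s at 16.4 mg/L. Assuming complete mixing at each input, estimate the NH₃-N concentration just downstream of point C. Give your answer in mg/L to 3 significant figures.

7.33 mg/L

140 L/s = 0.14 m³/s.
After input A: C = (0.82·0.28 + 0.14·27) / 0.96 = 4.177 mg/L.
After input B: C = (0.96·4.177 + 0.0854·13.1) / 1.045 = 4.906 mg/L.
280 L/s = 0.28 m³/s.
After input C: C = (1.045·4.906 + 0.28·16.4) / 1.325 = 7.334 mg/L.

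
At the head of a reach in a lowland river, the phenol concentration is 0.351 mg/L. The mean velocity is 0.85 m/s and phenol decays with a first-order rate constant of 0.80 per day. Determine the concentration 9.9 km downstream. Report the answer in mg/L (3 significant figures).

Travel time t = 9.9 km / 0.85 m/s = 9900/0.85 = 1.165e+04 s = 0.1348 d.
First-order decay: C = 0.351·exp(−0.80·0.1348) = 0.351·0.8978 = 0.3151 mg/L.

0.315 mg/L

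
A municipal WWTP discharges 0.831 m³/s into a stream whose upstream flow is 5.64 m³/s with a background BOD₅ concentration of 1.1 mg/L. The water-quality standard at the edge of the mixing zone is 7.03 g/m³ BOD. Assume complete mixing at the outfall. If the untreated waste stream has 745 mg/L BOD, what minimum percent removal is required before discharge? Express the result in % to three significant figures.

93.7 %

Mass balance: 7.03·6.471 = 0.831·Cₑ + 5.64·1.1.
Cₑ = (45.49 − 6.204) / 0.831 = 47.28 mg/L.
Required removal = 1 − 47.28/745 = 93.65 %.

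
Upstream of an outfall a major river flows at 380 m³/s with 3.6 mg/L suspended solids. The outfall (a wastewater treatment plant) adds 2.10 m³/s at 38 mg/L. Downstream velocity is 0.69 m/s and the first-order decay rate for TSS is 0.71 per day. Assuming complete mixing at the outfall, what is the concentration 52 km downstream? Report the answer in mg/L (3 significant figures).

After complete mixing, C₀ = (2.1·38 + 380·3.6) / 382.1 = 3.789 mg/L.
Travel time t = 5.2e+04 m / 0.69 m/s = 7.536e+04 s = 0.8722 d.
C = 3.789·exp(−0.71·0.8722) = 3.789·0.5383 = 2.04 mg/L.

2.04 mg/L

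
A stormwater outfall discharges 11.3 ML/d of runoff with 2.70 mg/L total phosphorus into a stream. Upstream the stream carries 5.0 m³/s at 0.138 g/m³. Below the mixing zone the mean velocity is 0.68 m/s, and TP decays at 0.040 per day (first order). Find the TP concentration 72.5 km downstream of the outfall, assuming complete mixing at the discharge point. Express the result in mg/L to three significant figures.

11.3 ML/d = 0.1308 m³/s.
After complete mixing, C₀ = (0.1308·2.7 + 5·0.138) / 5.131 = 0.2033 mg/L.
Travel time t = 7.25e+04 m / 0.68 m/s = 1.066e+05 s = 1.234 d.
C = 0.2033·exp(−0.040·1.234) = 0.2033·0.9518 = 0.1935 mg/L.

0.194 mg/L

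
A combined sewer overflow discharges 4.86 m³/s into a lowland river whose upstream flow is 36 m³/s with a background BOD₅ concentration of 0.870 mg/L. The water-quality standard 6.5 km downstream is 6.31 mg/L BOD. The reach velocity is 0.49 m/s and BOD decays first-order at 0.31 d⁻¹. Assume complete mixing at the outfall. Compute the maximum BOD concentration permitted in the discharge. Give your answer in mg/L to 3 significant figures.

49.2 mg/L

Travel time to the compliance point: t = 6500/0.49 = 1.327e+04 s = 0.1535 d; decay factor exp(−0.31·0.1535) = 0.9535.
So the concentration just after mixing may be at most 6.31/0.9535 = 6.618 mg/L.
Mass balance: 6.618·40.86 = 4.86·Cₑ + 36·0.87.
Cₑ = (270.4 − 31.32) / 4.86 = 49.19 mg/L.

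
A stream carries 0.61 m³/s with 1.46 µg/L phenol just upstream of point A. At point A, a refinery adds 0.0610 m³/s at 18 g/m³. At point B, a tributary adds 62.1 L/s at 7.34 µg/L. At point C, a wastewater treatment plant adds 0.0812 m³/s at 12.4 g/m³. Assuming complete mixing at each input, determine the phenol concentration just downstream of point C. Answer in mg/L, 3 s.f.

2.59 mg/L

1.46 µg/L = 0.00146 mg/L.
After input A: C = (0.61·0.00146 + 0.061·18) / 0.671 = 1.638 mg/L.
62.1 L/s = 0.0621 m³/s.
7.34 µg/L = 0.00734 mg/L.
After input B: C = (0.671·1.638 + 0.0621·0.00734) / 0.7331 = 1.5 mg/L.
After input C: C = (0.7331·1.5 + 0.0812·12.4) / 0.8143 = 2.587 mg/L.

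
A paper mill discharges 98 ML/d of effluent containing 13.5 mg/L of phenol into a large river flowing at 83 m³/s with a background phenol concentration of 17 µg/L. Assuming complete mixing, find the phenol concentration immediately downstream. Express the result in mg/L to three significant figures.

0.199 mg/L

98 ML/d = 1.134 m³/s.
17 µg/L = 0.017 mg/L.
By mass balance at complete mixing, C = (1.134·13.5 + 83·0.017) / (1.134 + 83) = 16.72/84.13 = 0.1988 mg/L.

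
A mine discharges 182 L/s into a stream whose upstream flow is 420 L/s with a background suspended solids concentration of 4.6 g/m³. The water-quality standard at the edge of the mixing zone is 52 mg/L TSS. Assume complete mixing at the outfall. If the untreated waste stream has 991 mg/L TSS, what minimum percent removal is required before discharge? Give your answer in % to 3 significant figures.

182 L/s = 0.182 m³/s.
420 L/s = 0.42 m³/s.
Mass balance: 52·0.602 = 0.182·Cₑ + 0.42·4.6.
Cₑ = (31.3 − 1.932) / 0.182 = 161.4 mg/L.
Required removal = 1 − 161.4/991 = 83.71 %.

83.7 %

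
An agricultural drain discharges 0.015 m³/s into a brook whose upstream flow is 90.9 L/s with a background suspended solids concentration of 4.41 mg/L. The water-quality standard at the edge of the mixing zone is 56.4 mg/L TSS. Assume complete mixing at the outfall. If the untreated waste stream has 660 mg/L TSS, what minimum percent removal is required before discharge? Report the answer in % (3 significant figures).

43.7 %

90.9 L/s = 0.0909 m³/s.
Mass balance: 56.4·0.1059 = 0.015·Cₑ + 0.0909·4.41.
Cₑ = (5.973 − 0.4009) / 0.015 = 371.5 mg/L.
Required removal = 1 − 371.5/660 = 43.72 %.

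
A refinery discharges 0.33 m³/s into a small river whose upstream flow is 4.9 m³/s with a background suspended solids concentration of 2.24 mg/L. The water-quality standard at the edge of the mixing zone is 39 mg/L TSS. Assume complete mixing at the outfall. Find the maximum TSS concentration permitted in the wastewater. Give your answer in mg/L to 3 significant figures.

585 mg/L

Mass balance: 39·5.23 = 0.33·Cₑ + 4.9·2.24.
Cₑ = (204 − 10.98) / 0.33 = 584.8 mg/L.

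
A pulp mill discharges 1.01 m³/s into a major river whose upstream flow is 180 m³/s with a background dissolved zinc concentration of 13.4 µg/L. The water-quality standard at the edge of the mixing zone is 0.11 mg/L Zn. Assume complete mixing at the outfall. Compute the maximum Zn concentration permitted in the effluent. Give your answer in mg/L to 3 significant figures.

17.3 mg/L

13.4 µg/L = 0.0134 mg/L.
Mass balance: 0.11·181 = 1.01·Cₑ + 180·0.0134.
Cₑ = (19.91 − 2.412) / 1.01 = 17.33 mg/L.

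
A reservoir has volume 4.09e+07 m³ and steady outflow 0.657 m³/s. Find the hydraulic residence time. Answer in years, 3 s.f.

Q = 0.657 m³/s × 3.156e+07 s/yr = 2.073e+07 m³/yr.
Hydraulic residence time τ = V/Q = 4.09e+07/2.073e+07 = 1.973 yr.

1.97 yr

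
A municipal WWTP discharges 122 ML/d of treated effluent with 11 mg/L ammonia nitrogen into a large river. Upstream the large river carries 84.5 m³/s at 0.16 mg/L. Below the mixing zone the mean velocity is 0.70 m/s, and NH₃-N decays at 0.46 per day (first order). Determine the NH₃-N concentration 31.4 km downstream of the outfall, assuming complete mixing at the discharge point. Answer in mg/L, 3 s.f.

122 ML/d = 1.412 m³/s.
After complete mixing, C₀ = (1.412·11 + 84.5·0.16) / 85.91 = 0.3382 mg/L.
Travel time t = 3.14e+04 m / 0.70 m/s = 4.486e+04 s = 0.5192 d.
C = 0.3382·exp(−0.46·0.5192) = 0.3382·0.7876 = 0.2663 mg/L.

0.266 mg/L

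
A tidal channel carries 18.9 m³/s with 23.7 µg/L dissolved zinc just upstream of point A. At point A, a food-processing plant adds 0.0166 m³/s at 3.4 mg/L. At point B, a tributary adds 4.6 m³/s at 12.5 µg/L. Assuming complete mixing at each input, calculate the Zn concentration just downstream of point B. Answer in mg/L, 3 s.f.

23.7 µg/L = 0.0237 mg/L.
After input A: C = (18.9·0.0237 + 0.0166·3.4) / 18.92 = 0.02666 mg/L.
12.5 µg/L = 0.0125 mg/L.
After input B: C = (18.92·0.02666 + 4.6·0.0125) / 23.52 = 0.02389 mg/L.

0.0239 mg/L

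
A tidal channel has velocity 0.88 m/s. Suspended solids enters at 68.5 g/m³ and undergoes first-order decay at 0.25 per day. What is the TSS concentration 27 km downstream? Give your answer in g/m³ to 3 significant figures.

62.7 g/m³

Travel time t = 27 km / 0.88 m/s = 2.7e+04/0.88 = 3.068e+04 s = 0.3551 d.
First-order decay: C = 68.5·exp(−0.25·0.3551) = 68.5·0.915 = 62.68 g/m³.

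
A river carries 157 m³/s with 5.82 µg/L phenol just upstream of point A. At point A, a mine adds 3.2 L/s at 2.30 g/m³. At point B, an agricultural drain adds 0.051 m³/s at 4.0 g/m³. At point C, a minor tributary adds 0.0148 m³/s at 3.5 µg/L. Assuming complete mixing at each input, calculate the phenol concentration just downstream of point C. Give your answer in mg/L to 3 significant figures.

0.00716 mg/L

5.82 µg/L = 0.00582 mg/L.
3.2 L/s = 0.0032 m³/s.
After input A: C = (157·0.00582 + 0.0032·2.3) / 157 = 0.005867 mg/L.
After input B: C = (157·0.005867 + 0.051·4) / 157.1 = 0.007164 mg/L.
3.5 µg/L = 0.0035 mg/L.
After input C: C = (157.1·0.007164 + 0.0148·0.0035) / 157.1 = 0.007163 mg/L.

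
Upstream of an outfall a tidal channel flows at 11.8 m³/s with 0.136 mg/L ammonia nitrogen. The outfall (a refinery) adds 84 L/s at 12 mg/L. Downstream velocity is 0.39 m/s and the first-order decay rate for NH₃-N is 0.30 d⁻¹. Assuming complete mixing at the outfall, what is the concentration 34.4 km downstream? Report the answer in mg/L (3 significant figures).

84 L/s = 0.084 m³/s.
After complete mixing, C₀ = (0.084·12 + 11.8·0.136) / 11.88 = 0.2199 mg/L.
Travel time t = 3.44e+04 m / 0.39 m/s = 8.821e+04 s = 1.021 d.
C = 0.2199·exp(−0.30·1.021) = 0.2199·0.7362 = 0.1619 mg/L.

0.162 mg/L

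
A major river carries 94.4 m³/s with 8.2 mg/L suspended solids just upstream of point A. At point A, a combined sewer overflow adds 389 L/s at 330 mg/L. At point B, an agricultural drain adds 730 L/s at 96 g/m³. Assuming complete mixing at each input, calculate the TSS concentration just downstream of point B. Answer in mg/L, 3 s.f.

10.2 mg/L

389 L/s = 0.389 m³/s.
After input A: C = (94.4·8.2 + 0.389·330) / 94.79 = 9.521 mg/L.
730 L/s = 0.73 m³/s.
After input B: C = (94.79·9.521 + 0.73·96) / 95.52 = 10.18 mg/L.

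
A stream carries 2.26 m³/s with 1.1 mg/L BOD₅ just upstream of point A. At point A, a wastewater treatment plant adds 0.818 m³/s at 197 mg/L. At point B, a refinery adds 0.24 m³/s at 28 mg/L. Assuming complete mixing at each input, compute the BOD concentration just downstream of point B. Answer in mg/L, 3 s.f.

51.3 mg/L

After input A: C = (2.26·1.1 + 0.818·197) / 3.078 = 53.16 mg/L.
After input B: C = (3.078·53.16 + 0.24·28) / 3.318 = 51.34 mg/L.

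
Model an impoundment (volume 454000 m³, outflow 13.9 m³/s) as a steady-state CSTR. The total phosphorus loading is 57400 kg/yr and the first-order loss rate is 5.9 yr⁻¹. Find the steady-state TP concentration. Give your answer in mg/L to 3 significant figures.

Outflow Q = 13.9 m³/s × 3.156e+07 s/yr = 4.387e+08 m³/yr.
Steady-state CSTR mass balance: W = Q·C + k·V·C, so C = W/(Q + kV).
Q + kV = 4.387e+08 + 5.9·454000 = 4.413e+08 m³/yr.
C = 57400/4.413e+08 = 0.0001301 kg/m³ = 0.1301 mg/L.

0.130 mg/L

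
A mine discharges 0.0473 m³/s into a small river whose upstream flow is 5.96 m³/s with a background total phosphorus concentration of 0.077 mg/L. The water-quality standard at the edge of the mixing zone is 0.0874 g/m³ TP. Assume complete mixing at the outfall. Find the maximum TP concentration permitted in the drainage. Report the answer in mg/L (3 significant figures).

1.40 mg/L

Mass balance: 0.0874·6.007 = 0.0473·Cₑ + 5.96·0.077.
Cₑ = (0.525 − 0.4589) / 0.0473 = 1.398 mg/L.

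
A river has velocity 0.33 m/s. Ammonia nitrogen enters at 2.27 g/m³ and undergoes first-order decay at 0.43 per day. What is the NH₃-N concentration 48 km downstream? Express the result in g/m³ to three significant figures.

1.10 g/m³

Travel time t = 48 km / 0.33 m/s = 4.8e+04/0.33 = 1.455e+05 s = 1.684 d.
First-order decay: C = 2.27·exp(−0.43·1.684) = 2.27·0.4849 = 1.101 g/m³.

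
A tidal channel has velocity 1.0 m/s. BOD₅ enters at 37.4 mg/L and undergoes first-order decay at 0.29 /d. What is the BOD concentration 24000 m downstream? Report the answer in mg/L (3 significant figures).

34.5 mg/L

Travel time t = 24000 m / 1.0 m/s = 2.4e+04/1.0 = 2.4e+04 s = 0.2778 d.
First-order decay: C = 37.4·exp(−0.29·0.2778) = 37.4·0.9226 = 34.51 mg/L.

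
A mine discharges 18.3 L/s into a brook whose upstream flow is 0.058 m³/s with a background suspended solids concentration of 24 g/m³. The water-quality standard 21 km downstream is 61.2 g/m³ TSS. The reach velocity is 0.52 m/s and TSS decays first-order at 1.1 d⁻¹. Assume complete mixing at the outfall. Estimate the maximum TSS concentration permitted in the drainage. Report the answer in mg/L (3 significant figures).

18.3 L/s = 0.0183 m³/s.
Travel time to the compliance point: t = 2.1e+04/0.52 = 4.038e+04 s = 0.4674 d; decay factor exp(−1.1·0.4674) = 0.598.
So the concentration just after mixing may be at most 61.2/0.598 = 102.3 mg/L.
Mass balance: 102.3·0.0763 = 0.0183·Cₑ + 0.058·24.
Cₑ = (7.809 − 1.392) / 0.0183 = 350.6 mg/L.

351 mg/L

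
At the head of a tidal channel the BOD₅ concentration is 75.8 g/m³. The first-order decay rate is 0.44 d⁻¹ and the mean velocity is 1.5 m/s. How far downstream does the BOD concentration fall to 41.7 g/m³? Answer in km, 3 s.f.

176 km

From C = C₀·e^(−kt), t = ln(C₀/C)/k = ln(75.8/41.7)/0.44 = 0.5976/0.44 = 1.358 d.
Distance = v·t = 1.5 m/s × 1.173e+05 s = 1.76e+05 m = 176 km.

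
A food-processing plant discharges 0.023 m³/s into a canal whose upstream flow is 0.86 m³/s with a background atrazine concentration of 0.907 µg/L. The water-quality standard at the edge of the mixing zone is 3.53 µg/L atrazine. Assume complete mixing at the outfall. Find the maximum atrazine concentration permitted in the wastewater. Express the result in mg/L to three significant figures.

0.907 µg/L = 0.000907 mg/L.
3.53 µg/L = 0.00353 mg/L.
Mass balance: 0.00353·0.883 = 0.023·Cₑ + 0.86·0.000907.
Cₑ = (0.003117 − 0.00078) / 0.023 = 0.1016 mg/L.

0.102 mg/L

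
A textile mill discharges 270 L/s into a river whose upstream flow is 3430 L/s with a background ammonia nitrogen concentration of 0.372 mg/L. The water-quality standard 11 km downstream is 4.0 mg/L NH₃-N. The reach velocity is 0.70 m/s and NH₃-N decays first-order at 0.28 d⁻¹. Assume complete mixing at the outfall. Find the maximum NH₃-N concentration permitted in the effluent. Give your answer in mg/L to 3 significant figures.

270 L/s = 0.27 m³/s.
3430 L/s = 3.43 m³/s.
Travel time to the compliance point: t = 1.1e+04/0.70 = 1.571e+04 s = 0.1819 d; decay factor exp(−0.28·0.1819) = 0.9503.
So the concentration just after mixing may be at most 4/0.9503 = 4.209 mg/L.
Mass balance: 4.209·3.7 = 0.27·Cₑ + 3.43·0.372.
Cₑ = (15.57 − 1.276) / 0.27 = 52.95 mg/L.

53.0 mg/L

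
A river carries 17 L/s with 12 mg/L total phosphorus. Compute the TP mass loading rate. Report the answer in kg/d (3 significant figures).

17.6 kg/d

17 L/s = 0.017 m³/s.
Mass flux = Q·C = 0.017 m³/s × 12 g/m³ = 0.204 g/s.
= 0.204 g/s × 86.4 = 17.63 kg/d.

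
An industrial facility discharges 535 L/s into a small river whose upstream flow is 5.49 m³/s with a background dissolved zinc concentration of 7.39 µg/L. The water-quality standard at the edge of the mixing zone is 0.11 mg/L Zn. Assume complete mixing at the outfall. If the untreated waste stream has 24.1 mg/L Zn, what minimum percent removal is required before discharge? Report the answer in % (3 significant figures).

95.2 %

535 L/s = 0.535 m³/s.
7.39 µg/L = 0.00739 mg/L.
Mass balance: 0.11·6.025 = 0.535·Cₑ + 5.49·0.00739.
Cₑ = (0.6628 − 0.04057) / 0.535 = 1.163 mg/L.
Required removal = 1 − 1.163/24.1 = 95.17 %.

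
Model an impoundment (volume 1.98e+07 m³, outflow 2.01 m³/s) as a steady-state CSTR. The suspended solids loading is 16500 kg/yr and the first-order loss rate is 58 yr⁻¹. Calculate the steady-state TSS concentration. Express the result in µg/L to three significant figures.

Outflow Q = 2.01 m³/s × 3.156e+07 s/yr = 6.343e+07 m³/yr.
Steady-state CSTR mass balance: W = Q·C + k·V·C, so C = W/(Q + kV).
Q + kV = 6.343e+07 + 58·1.98e+07 = 1.212e+09 m³/yr.
C = 16500/1.212e+09 = 1.362e-05 kg/m³ = 0.01362 mg/L = 13.62 µg/L.

13.6 µg/L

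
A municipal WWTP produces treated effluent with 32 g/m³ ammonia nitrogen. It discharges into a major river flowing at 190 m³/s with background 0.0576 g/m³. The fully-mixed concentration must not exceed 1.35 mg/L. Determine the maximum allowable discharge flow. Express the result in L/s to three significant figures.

8010 L/s

Mass balance at complete mixing: C_std·(Q_w + Q_r) = Q_w·C_e + Q_r·C_b.
Rearranging, Q_w = Q_r·(C_std − C_b)/(C_e − C_std) = 190·(1.35 − 0.0576) / (32 − 1.35) = 8.012 m³/s.
= 8012 L/s.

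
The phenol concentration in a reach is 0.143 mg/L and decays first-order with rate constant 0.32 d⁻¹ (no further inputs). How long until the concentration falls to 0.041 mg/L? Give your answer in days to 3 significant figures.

3.90 d

t = ln(C₀/C)/k = ln(0.143/0.041)/0.32 = 1.249/0.32 = 3.904 d.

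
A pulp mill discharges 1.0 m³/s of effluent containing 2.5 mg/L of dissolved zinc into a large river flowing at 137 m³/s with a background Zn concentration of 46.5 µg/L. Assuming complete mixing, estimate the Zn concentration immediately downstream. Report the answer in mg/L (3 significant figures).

46.5 µg/L = 0.0465 mg/L.
Conservation of mass across the mixing zone: C = (1·2.5 + 137·0.0465) / (1 + 137) = 8.87/138 = 0.06428 mg/L.

0.0643 mg/L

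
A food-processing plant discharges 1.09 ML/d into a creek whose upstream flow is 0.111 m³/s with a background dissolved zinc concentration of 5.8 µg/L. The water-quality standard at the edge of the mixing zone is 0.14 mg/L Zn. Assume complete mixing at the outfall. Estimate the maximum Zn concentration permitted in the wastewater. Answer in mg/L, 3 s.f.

1.09 ML/d = 0.01262 m³/s.
5.8 µg/L = 0.0058 mg/L.
Mass balance: 0.14·0.1236 = 0.01262·Cₑ + 0.111·0.0058.
Cₑ = (0.01731 − 0.0006438) / 0.01262 = 1.321 mg/L.

1.32 mg/L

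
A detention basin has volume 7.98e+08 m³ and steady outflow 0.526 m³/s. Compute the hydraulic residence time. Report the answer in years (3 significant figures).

48.1 yr

Q = 0.526 m³/s × 3.156e+07 s/yr = 1.66e+07 m³/yr.
Hydraulic residence time τ = V/Q = 7.98e+08/1.66e+07 = 48.07 yr.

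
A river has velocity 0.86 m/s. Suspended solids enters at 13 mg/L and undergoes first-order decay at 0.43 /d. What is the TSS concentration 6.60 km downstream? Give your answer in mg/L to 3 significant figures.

Travel time t = 6.60 km / 0.86 m/s = 6600/0.86 = 7674 s = 0.08882 d.
First-order decay: C = 13·exp(−0.43·0.08882) = 13·0.9625 = 12.51 mg/L.

12.5 mg/L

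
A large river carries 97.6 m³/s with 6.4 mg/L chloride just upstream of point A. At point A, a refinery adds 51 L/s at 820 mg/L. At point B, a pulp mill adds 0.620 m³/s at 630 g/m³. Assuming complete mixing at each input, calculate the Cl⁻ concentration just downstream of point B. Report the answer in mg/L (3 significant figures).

51 L/s = 0.051 m³/s.
After input A: C = (97.6·6.4 + 0.051·820) / 97.65 = 6.825 mg/L.
After input B: C = (97.65·6.825 + 0.62·630) / 98.27 = 10.76 mg/L.

10.8 mg/L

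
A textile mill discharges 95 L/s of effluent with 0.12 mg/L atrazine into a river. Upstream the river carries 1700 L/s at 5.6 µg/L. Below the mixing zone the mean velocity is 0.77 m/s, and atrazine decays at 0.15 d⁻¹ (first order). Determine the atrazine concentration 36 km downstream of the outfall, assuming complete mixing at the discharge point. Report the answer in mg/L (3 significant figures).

0.0107 mg/L

95 L/s = 0.095 m³/s.
1700 L/s = 1.7 m³/s.
5.6 µg/L = 0.0056 mg/L.
After complete mixing, C₀ = (0.095·0.12 + 1.7·0.0056) / 1.795 = 0.01165 mg/L.
Travel time t = 3.6e+04 m / 0.77 m/s = 4.675e+04 s = 0.5411 d.
C = 0.01165·exp(−0.15·0.5411) = 0.01165·0.922 = 0.01075 mg/L.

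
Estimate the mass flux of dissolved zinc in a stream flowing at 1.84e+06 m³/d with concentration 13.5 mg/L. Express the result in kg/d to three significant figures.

1.84e+06 m³/d = 21.3 m³/s.
Mass flux = Q·C = 21.3 m³/s × 13.5 g/m³ = 287.5 g/s.
= 287.5 g/s × 86.4 = 2.484e+04 kg/d.

24800 kg/d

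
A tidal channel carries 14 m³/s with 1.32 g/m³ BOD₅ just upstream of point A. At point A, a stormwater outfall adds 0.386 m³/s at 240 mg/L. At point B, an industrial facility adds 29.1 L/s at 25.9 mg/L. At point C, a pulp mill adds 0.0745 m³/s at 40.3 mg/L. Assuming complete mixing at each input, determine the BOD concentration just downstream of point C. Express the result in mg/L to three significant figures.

7.93 mg/L

After input A: C = (14·1.32 + 0.386·240) / 14.39 = 7.724 mg/L.
29.1 L/s = 0.0291 m³/s.
After input B: C = (14.39·7.724 + 0.0291·25.9) / 14.42 = 7.761 mg/L.
After input C: C = (14.42·7.761 + 0.0745·40.3) / 14.49 = 7.928 mg/L.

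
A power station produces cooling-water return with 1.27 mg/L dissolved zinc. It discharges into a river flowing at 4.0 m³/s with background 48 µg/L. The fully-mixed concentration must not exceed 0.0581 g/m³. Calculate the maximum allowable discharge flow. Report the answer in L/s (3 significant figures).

48 µg/L = 0.048 mg/L.
Mass balance at complete mixing: C_std·(Q_w + Q_r) = Q_w·C_e + Q_r·C_b.
Rearranging, Q_w = Q_r·(C_std − C_b)/(C_e − C_std) = 4.0·(0.0581 − 0.048) / (1.27 − 0.0581) = 0.03334 m³/s.
= 33.34 L/s.

33.3 L/s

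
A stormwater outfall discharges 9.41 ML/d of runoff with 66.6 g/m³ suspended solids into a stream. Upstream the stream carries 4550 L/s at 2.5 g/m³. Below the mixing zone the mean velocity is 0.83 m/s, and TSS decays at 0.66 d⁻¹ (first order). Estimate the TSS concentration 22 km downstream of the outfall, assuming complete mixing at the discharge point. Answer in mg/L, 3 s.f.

9.41 ML/d = 0.1089 m³/s.
4550 L/s = 4.55 m³/s.
After complete mixing, C₀ = (0.1089·66.6 + 4.55·2.5) / 4.659 = 3.998 mg/L.
Travel time t = 2.2e+04 m / 0.83 m/s = 2.651e+04 s = 0.3068 d.
C = 3.998·exp(−0.66·0.3068) = 3.998·0.8167 = 3.266 mg/L.

3.27 mg/L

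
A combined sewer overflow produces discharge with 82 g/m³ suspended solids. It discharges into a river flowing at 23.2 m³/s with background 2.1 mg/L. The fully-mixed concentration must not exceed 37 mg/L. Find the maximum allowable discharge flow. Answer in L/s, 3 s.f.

Mass balance at complete mixing: C_std·(Q_w + Q_r) = Q_w·C_e + Q_r·C_b.
Rearranging, Q_w = Q_r·(C_std − C_b)/(C_e − C_std) = 23.2·(37 − 2.1) / (82 − 37) = 17.99 m³/s.
= 1.799e+04 L/s.

18000 L/s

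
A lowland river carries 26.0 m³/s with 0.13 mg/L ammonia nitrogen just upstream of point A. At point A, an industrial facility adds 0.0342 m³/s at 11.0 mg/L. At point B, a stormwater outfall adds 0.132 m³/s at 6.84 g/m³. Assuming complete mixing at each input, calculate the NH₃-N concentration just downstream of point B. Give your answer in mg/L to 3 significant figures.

After input A: C = (26·0.13 + 0.0342·11) / 26.03 = 0.1443 mg/L.
After input B: C = (26.03·0.1443 + 0.132·6.84) / 26.17 = 0.1781 mg/L.

0.178 mg/L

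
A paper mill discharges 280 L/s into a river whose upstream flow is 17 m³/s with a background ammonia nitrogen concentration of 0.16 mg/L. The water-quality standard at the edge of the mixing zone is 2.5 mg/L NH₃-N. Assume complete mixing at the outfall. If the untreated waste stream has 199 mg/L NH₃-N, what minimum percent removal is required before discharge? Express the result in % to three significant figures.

280 L/s = 0.28 m³/s.
Mass balance: 2.5·17.28 = 0.28·Cₑ + 17·0.16.
Cₑ = (43.2 − 2.72) / 0.28 = 144.6 mg/L.
Required removal = 1 − 144.6/199 = 27.35 %.

27.4 %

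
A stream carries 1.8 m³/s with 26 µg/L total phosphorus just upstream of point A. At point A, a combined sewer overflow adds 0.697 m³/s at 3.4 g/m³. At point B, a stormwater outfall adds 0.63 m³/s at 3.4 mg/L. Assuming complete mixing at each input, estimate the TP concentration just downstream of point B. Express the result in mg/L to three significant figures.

1.46 mg/L

26 µg/L = 0.026 mg/L.
After input A: C = (1.8·0.026 + 0.697·3.4) / 2.497 = 0.9678 mg/L.
After input B: C = (2.497·0.9678 + 0.63·3.4) / 3.127 = 1.458 mg/L.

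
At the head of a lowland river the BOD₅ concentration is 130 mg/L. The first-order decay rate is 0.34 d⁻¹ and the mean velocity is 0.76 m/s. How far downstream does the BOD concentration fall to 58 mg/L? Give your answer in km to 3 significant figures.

From C = C₀·e^(−kt), t = ln(C₀/C)/k = ln(130/58)/0.34 = 0.8071/0.34 = 2.374 d.
Distance = v·t = 0.76 m/s × 2.051e+05 s = 1.559e+05 m = 155.9 km.

156 km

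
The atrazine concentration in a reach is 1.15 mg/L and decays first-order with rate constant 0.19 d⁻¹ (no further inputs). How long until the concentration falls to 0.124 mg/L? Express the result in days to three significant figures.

11.7 d

t = ln(C₀/C)/k = ln(1.15/0.124)/0.19 = 2.227/0.19 = 11.72 d.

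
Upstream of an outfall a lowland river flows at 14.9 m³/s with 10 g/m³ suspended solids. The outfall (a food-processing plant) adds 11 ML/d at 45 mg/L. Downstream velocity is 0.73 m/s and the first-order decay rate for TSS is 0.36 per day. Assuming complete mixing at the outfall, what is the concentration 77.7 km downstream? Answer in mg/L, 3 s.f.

11 ML/d = 0.1273 m³/s.
After complete mixing, C₀ = (0.1273·45 + 14.9·10) / 15.03 = 10.3 mg/L.
Travel time t = 7.77e+04 m / 0.73 m/s = 1.064e+05 s = 1.232 d.
C = 10.3·exp(−0.36·1.232) = 10.3·0.6418 = 6.608 mg/L.

6.61 mg/L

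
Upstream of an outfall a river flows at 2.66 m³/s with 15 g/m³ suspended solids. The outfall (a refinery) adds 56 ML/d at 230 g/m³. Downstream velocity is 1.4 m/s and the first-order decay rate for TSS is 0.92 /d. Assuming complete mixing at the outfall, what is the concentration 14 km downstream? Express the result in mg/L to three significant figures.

51.4 mg/L

56 ML/d = 0.6481 m³/s.
After complete mixing, C₀ = (0.6481·230 + 2.66·15) / 3.308 = 57.12 mg/L.
Travel time t = 1.4e+04 m / 1.4 m/s = 1e+04 s = 0.1157 d.
C = 57.12·exp(−0.92·0.1157) = 57.12·0.899 = 51.35 mg/L.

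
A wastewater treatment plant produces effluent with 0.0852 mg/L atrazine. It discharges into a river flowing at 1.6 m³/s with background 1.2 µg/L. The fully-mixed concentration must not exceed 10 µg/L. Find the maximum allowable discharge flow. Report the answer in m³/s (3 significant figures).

0.187 m³/s

1.2 µg/L = 0.0012 mg/L.
10 µg/L = 0.01 mg/L.
Mass balance at complete mixing: C_std·(Q_w + Q_r) = Q_w·C_e + Q_r·C_b.
Rearranging, Q_w = Q_r·(C_std − C_b)/(C_e − C_std) = 1.6·(0.01 − 0.0012) / (0.0852 − 0.01) = 0.1872 m³/s.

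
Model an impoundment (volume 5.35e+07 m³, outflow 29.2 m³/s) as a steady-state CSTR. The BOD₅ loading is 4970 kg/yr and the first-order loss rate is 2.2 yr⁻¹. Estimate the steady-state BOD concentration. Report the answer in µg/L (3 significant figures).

Outflow Q = 29.2 m³/s × 3.156e+07 s/yr = 9.215e+08 m³/yr.
Steady-state CSTR mass balance: W = Q·C + k·V·C, so C = W/(Q + kV).
Q + kV = 9.215e+08 + 2.2·5.35e+07 = 1.039e+09 m³/yr.
C = 4970/1.039e+09 = 4.783e-06 kg/m³ = 0.004783 mg/L = 4.783 µg/L.

4.78 µg/L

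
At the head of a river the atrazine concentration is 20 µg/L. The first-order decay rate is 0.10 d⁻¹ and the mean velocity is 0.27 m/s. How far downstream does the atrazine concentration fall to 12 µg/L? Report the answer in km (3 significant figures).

From C = C₀·e^(−kt), t = ln(C₀/C)/k = ln(20/12)/0.10 = 0.5108/0.10 = 5.108 d.
Distance = v·t = 0.27 m/s × 4.414e+05 s = 1.192e+05 m = 119.2 km.

119 km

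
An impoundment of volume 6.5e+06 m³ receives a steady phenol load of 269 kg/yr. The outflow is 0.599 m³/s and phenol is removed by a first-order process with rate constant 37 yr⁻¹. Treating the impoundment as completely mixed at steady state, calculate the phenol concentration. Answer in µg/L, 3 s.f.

1.04 µg/L

Outflow Q = 0.599 m³/s × 3.156e+07 s/yr = 1.89e+07 m³/yr.
Steady-state CSTR mass balance: W = Q·C + k·V·C, so C = W/(Q + kV).
Q + kV = 1.89e+07 + 37·6.5e+06 = 2.594e+08 m³/yr.
C = 269/2.594e+08 = 1.037e-06 kg/m³ = 0.001037 mg/L = 1.037 µg/L.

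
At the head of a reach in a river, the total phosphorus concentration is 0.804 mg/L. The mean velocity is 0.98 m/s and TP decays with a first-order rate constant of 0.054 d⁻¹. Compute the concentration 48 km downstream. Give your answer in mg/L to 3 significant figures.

0.780 mg/L

Travel time t = 48 km / 0.98 m/s = 4.8e+04/0.98 = 4.898e+04 s = 0.5669 d.
First-order decay: C = 0.804·exp(−0.054·0.5669) = 0.804·0.9699 = 0.7798 mg/L.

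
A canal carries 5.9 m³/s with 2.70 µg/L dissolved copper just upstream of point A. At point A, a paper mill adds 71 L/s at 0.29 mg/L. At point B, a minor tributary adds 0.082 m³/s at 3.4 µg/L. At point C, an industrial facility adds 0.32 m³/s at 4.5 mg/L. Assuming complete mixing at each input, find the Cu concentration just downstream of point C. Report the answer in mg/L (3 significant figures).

2.70 µg/L = 0.0027 mg/L.
71 L/s = 0.071 m³/s.
After input A: C = (5.9·0.0027 + 0.071·0.29) / 5.971 = 0.006116 mg/L.
3.4 µg/L = 0.0034 mg/L.
After input B: C = (5.971·0.006116 + 0.082·0.0034) / 6.053 = 0.006079 mg/L.
After input C: C = (6.053·0.006079 + 0.32·4.5) / 6.373 = 0.2317 mg/L.

0.232 mg/L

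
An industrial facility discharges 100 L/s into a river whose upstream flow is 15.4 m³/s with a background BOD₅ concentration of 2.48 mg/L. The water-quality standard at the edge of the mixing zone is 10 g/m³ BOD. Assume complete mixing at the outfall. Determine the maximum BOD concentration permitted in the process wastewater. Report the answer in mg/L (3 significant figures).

100 L/s = 0.1 m³/s.
Mass balance: 10·15.5 = 0.1·Cₑ + 15.4·2.48.
Cₑ = (155 − 38.19) / 0.1 = 1168 mg/L.

1170 mg/L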